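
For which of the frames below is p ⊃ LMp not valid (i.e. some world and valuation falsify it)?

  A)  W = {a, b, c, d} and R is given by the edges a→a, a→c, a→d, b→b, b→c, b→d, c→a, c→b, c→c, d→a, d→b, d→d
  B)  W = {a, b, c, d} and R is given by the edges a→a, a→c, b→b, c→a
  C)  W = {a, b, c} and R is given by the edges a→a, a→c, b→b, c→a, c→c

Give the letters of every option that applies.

none

The schema p ⊃ LMp is axiom B; it is valid on a frame iff R is symmetric.
(A) R is symmetric (every R-edge is matched by its reverse), so the schema is valid here.
(B) R is symmetric (every R-edge is matched by its reverse), so the schema is valid here.
(C) R is symmetric (every R-edge is matched by its reverse), so the schema is valid here.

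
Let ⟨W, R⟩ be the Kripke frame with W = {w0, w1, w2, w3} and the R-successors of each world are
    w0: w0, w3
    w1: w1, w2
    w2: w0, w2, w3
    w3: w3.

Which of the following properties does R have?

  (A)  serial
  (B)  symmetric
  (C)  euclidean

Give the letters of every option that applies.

A

(A) serial: every world has an R-successor.
(B) not symmetric: w0 R w3 but not w3 R w0.
(C) not euclidean: w0 R w3 and w0 R w0 but not w3 R w0.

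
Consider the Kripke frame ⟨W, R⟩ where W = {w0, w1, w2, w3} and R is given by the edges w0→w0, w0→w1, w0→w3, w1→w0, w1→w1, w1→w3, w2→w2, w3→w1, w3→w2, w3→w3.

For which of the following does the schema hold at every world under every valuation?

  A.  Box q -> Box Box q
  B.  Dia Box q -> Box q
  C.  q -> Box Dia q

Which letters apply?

R is not symmetric: w0 R w3 but not w3 R w0.
R is not transitive: w0 R w3 and w3 R w2 but not w0 R w2.
R is not euclidean: w0 R w3 and w0 R w0 but not w3 R w0.
(A) Box q -> Box Box q is axiom 4; it is valid on a frame exactly when R is transitive. R is not transitive, so not valid.
(B) Dia Box q -> Box q is the dual of axiom 5; it is valid on a frame exactly when R is euclidean. R is not euclidean, so not valid.
(C) q -> Box Dia q is axiom B, which corresponds to symmetry. R is not symmetric — not valid.

none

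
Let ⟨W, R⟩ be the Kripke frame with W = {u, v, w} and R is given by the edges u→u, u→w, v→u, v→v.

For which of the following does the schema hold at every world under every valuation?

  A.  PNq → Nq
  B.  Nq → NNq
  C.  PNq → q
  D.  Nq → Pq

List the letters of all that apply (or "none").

none

R is not symmetric: u R w but not w R u.
R is not transitive: v R u and u R w but not v R w.
R is not euclidean: u R w and u R u but not w R u.
R is not serial: w has no R-successor.
(A) PNq → Nq is the dual of axiom 5, which corresponds to the euclidean property. R is not euclidean — not valid.
(B) Nq → NNq (axiom 4) characterises the transitive frames. R is not transitive — not valid.
(C) PNq → q (the dual of axiom B) characterises the symmetric frames. R is not symmetric — not valid.
(D) axiom D: valid iff R is serial. R is not serial — not valid.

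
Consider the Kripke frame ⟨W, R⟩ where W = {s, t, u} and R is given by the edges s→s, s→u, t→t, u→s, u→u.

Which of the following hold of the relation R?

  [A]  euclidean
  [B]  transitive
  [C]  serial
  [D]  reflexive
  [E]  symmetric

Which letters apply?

(A) euclidean: any two R-successors of the same world are R-related.
(B) transitive: R is closed under composition.
(C) serial: every world has an R-successor.
(D) reflexive: each world relates to itself.
(E) symmetric: every R-edge is matched by its reverse.

A, B, C, D, E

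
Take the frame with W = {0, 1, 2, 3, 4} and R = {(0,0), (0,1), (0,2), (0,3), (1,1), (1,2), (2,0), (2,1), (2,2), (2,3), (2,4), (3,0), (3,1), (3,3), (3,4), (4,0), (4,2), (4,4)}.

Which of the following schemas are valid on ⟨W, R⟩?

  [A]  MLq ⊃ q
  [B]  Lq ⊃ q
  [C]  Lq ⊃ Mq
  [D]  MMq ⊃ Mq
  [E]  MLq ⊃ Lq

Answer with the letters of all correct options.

B, C

R is reflexive: each world relates to itself.
R is not symmetric: 0 R 1 but not 1 R 0.
R is not transitive: 0 R 2 and 2 R 4 but not 0 R 4.
R is not euclidean: 0 R 1 and 0 R 0 but not 1 R 0.
R is serial: every world has an R-successor.
(A) MLq ⊃ q is the dual of axiom B; it is valid on a frame exactly when R is symmetric. R is not symmetric, so not valid.
(B) Lq ⊃ q is axiom T, which corresponds to reflexivity. R is reflexive — valid.
(C) axiom D: valid iff R is serial. R is serial — valid.
(D) MMq ⊃ Mq is the dual of axiom 4; it is valid on a frame exactly when R is transitive. R is not transitive, so not valid.
(E) MLq ⊃ Lq (the dual of axiom 5) characterises the euclidean frames. R is not euclidean — not valid.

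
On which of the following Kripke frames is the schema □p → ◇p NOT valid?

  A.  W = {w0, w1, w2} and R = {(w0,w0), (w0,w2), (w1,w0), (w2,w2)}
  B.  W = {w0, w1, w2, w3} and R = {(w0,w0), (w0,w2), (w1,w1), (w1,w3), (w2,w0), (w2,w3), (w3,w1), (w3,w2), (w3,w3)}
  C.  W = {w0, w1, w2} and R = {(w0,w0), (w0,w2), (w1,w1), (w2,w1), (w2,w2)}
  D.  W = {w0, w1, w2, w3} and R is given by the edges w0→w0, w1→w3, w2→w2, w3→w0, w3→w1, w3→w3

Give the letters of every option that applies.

The schema □p → ◇p is axiom D; it is valid on a frame iff R is serial.
(A) R is serial (every world has an R-successor), so the schema is valid here.
(B) R is serial (every world has an R-successor), so the schema is valid here.
(C) R is serial (every world has an R-successor), so the schema is valid here.
(D) R is serial (every world has an R-successor), so the schema is valid here.

none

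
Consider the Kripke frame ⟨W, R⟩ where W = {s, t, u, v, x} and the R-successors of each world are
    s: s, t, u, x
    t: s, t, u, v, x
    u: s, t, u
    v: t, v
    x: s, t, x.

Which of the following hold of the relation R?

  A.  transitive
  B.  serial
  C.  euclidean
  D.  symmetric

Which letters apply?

(A) not transitive: s R t and t R v but not s R v.
(B) serial: every world has an R-successor.
(C) not euclidean: s R u and s R x but not u R x.
(D) symmetric: every R-edge is matched by its reverse.

B, D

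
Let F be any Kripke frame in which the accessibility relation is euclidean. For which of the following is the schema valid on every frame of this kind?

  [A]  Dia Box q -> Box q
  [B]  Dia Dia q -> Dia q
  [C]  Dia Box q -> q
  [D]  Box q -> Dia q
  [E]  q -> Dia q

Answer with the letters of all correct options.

(A) Dia Box q -> Box q is the dual of axiom 5; it is valid on a frame exactly when R is euclidean. Every such R is euclidean, so valid.
(B) Dia Dia q -> Dia q (the dual of axiom 4) characterises the transitive frames. Such an R need not be transitive — not valid.
(C) Dia Box q -> q is the dual of axiom B, which corresponds to symmetry. Such an R need not be symmetric — not valid.
(D) Box q -> Dia q (axiom D) characterises the serial frames. Such an R need not be serial — not valid.
(E) q -> Dia q is the dual of axiom T; it is valid on a frame exactly when R is reflexive. Such an R need not be reflexive, so not valid.

A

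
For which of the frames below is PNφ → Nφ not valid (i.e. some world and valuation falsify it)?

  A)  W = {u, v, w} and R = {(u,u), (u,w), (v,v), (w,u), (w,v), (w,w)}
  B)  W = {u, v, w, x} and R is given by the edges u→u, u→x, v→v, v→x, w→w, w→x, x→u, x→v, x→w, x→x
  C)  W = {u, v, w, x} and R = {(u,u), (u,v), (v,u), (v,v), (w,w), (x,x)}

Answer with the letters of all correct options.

The schema PNφ → Nφ is the dual of axiom 5; it is valid on a frame iff R is euclidean.
(A) R is not euclidean (w R u and w R v but not u R v), so the schema fails here.
(B) R is not euclidean (x R u and x R v but not u R v), so the schema fails here.
(C) R is euclidean (any two R-successors of the same world are R-related), so the schema is valid here.

A, B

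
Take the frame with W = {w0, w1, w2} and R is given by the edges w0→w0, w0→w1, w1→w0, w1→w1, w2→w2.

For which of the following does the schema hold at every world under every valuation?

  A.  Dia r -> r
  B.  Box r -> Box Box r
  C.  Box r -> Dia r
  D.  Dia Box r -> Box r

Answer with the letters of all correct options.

R is transitive: R is closed under composition.
R is euclidean: any two R-successors of the same world are R-related.
R is serial: every world has an R-successor.
R is not a subset of the identity: w0 R w1 with w0 ≠ w1.
(A) Dia r -> r is valid only on frames where every R-edge is a self-loop. Here R ⊄ identity — not valid.
(B) Box r -> Box Box r is axiom 4, which corresponds to transitivity. R is transitive — valid.
(C) Box r -> Dia r (axiom D) characterises the serial frames. R is serial — valid.
(D) the dual of axiom 5: valid iff R is euclidean. R is euclidean — valid.

B, C, D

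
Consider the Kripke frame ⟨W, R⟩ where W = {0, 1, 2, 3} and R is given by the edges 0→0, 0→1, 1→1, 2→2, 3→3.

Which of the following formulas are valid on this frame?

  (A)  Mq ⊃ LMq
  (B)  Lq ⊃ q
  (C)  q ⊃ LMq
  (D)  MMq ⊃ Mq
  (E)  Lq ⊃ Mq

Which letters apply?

R is reflexive: each world relates to itself.
R is not symmetric: 0 R 1 but not 1 R 0.
R is transitive: R is closed under composition.
R is not euclidean: 0 R 1 and 0 R 0 but not 1 R 0.
R is serial: every world has an R-successor.
(A) axiom 5: valid iff R is euclidean. R is not euclidean — not valid.
(B) axiom T: valid iff R is reflexive. R is reflexive — valid.
(C) q ⊃ LMq is axiom B; it is valid on a frame exactly when R is symmetric. R is not symmetric, so not valid.
(D) MMq ⊃ Mq is the dual of axiom 4, which corresponds to transitivity. R is transitive — valid.
(E) Lq ⊃ Mq is axiom D; it is valid on a frame exactly when R is serial. R is serial, so valid.

B, D, E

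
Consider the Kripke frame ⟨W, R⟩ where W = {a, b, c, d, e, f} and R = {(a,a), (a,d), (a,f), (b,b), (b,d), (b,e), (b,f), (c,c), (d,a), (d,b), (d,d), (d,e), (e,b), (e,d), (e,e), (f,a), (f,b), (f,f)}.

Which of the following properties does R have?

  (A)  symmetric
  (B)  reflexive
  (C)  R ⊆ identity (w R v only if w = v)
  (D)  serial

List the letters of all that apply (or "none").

A, B, D

(A) symmetric: every R-edge is matched by its reverse.
(B) reflexive: each world relates to itself.
(C) not ⊆ identity: a R d with a ≠ d.
(D) serial: every world has an R-successor.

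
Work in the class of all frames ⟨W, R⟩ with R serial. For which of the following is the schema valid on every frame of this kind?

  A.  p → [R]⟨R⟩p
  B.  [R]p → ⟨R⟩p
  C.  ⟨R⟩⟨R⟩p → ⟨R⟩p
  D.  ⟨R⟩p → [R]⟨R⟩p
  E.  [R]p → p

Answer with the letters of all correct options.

(A) axiom B: valid iff R is symmetric. Such an R need not be symmetric — not valid.
(B) axiom D: valid iff R is serial. Every such R is serial — valid.
(C) ⟨R⟩⟨R⟩p → ⟨R⟩p is the dual of axiom 4; it is valid on a frame exactly when R is transitive. Such an R need not be transitive, so not valid.
(D) axiom 5: valid iff R is euclidean. Such an R need not be euclidean — not valid.
(E) [R]p → p is axiom T, which corresponds to reflexivity. Such an R need not be reflexive — not valid.

B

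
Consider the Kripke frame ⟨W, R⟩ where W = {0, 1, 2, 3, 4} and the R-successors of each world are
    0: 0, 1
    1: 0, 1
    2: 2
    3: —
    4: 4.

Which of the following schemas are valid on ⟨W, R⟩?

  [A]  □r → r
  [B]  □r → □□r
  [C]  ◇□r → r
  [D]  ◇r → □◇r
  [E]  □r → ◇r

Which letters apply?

R is not reflexive: not 3 R 3.
R is symmetric: every R-edge is matched by its reverse.
R is transitive: R is closed under composition.
R is euclidean: any two R-successors of the same world are R-related.
R is not serial: 3 has no R-successor.
(A) □r → r is axiom T, which corresponds to reflexivity. R is not reflexive — not valid.
(B) □r → □□r (axiom 4) characterises the transitive frames. R is transitive — valid.
(C) the dual of axiom B: valid iff R is symmetric. R is symmetric — valid.
(D) axiom 5: valid iff R is euclidean. R is euclidean — valid.
(E) □r → ◇r is axiom D; it is valid on a frame exactly when R is serial. R is not serial, so not valid.

B, C, D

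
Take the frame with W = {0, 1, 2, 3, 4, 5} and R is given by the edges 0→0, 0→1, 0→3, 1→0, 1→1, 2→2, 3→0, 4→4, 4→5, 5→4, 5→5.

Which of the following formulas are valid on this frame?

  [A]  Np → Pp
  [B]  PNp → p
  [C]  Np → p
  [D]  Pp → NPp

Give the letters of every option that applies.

A, B

R is not reflexive: not 3 R 3.
R is symmetric: every R-edge is matched by its reverse.
R is not euclidean: 0 R 1 and 0 R 3 but not 1 R 3.
R is serial: every world has an R-successor.
(A) Np → Pp is axiom D; it is valid on a frame exactly when R is serial. R is serial, so valid.
(B) PNp → p is the dual of axiom B; it is valid on a frame exactly when R is symmetric. R is symmetric, so valid.
(C) Np → p is axiom T; it is valid on a frame exactly when R is reflexive. R is not reflexive, so not valid.
(D) Pp → NPp (axiom 5) characterises the euclidean frames. R is not euclidean — not valid.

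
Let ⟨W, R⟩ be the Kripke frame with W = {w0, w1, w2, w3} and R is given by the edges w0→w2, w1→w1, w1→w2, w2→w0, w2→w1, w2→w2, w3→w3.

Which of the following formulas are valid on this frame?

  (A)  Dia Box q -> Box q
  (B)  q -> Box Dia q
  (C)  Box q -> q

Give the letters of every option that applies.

B

R is not reflexive: not w0 R w0.
R is symmetric: every R-edge is matched by its reverse.
R is not euclidean: w2 R w0 and w2 R w1 but not w0 R w1.
(A) the dual of axiom 5: valid iff R is euclidean. R is not euclidean — not valid.
(B) q -> Box Dia q is axiom B, which corresponds to symmetry. R is symmetric — valid.
(C) axiom T: valid iff R is reflexive. R is not reflexive — not valid.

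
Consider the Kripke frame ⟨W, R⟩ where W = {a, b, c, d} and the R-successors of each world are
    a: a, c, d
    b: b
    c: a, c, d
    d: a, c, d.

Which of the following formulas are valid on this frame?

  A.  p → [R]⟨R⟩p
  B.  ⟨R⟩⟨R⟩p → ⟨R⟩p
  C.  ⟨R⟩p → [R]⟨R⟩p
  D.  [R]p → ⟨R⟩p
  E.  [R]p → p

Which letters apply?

R is reflexive: each world relates to itself.
R is symmetric: every R-edge is matched by its reverse.
R is transitive: R is closed under composition.
R is euclidean: any two R-successors of the same world are R-related.
R is serial: every world has an R-successor.
(A) p → [R]⟨R⟩p (axiom B) characterises the symmetric frames. R is symmetric — valid.
(B) ⟨R⟩⟨R⟩p → ⟨R⟩p is the dual of axiom 4; it is valid on a frame exactly when R is transitive. R is transitive, so valid.
(C) ⟨R⟩p → [R]⟨R⟩p is axiom 5; it is valid on a frame exactly when R is euclidean. R is euclidean, so valid.
(D) axiom D: valid iff R is serial. R is serial — valid.
(E) axiom T: valid iff R is reflexive. R is reflexive — valid.

A, B, C, D, E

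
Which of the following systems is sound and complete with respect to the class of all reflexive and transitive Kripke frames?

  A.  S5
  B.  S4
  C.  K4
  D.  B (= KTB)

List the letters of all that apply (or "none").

(A) S5 is determined by the class of reflexive, symmetric, and transitive frames.
(B) S4 is determined by exactly this class.
(C) K4 is determined by the class of transitive frames.
(D) B (= KTB) is determined by the class of reflexive and symmetric frames.

B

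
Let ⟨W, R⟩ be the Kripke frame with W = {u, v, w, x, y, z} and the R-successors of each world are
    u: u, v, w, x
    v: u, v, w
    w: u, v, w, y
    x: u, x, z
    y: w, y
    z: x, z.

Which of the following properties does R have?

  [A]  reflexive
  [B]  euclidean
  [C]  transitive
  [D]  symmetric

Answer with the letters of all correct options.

A, D

(A) reflexive: each world relates to itself.
(B) not euclidean: u R v and u R x but not v R x.
(C) not transitive: u R w and w R y but not u R y.
(D) symmetric: every R-edge is matched by its reverse.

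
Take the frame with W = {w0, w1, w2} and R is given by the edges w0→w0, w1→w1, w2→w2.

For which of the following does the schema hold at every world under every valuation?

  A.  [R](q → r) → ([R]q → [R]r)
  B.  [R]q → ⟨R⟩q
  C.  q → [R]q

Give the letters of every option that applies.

R is serial: every world has an R-successor.
R is a subset of the identity: every R-edge is a self-loop.
(A) [R](q → r) → ([R]q → [R]r) is the K axiom; it holds on all frames — valid.
(B) [R]q → ⟨R⟩q is axiom D; it is valid on a frame exactly when R is serial. R is serial, so valid.
(C) q → [R]q (equivalent to ◇p→p) corresponds to R being a subset of the identity. Here R ⊆ identity, so valid.

A, B, C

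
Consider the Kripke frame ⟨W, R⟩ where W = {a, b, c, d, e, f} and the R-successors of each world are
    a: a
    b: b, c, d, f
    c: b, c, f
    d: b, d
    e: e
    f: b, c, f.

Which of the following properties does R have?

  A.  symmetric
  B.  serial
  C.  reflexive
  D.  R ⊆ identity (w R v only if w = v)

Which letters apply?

(A) symmetric: every R-edge is matched by its reverse.
(B) serial: every world has an R-successor.
(C) reflexive: each world relates to itself.
(D) not ⊆ identity: b R c with b ≠ c.

A, B, C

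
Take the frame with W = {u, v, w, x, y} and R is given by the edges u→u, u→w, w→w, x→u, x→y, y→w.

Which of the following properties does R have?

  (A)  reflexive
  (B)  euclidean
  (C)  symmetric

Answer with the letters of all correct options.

none

(A) not reflexive: not v R v.
(B) not euclidean: u R w and u R u but not w R u.
(C) not symmetric: u R w but not w R u.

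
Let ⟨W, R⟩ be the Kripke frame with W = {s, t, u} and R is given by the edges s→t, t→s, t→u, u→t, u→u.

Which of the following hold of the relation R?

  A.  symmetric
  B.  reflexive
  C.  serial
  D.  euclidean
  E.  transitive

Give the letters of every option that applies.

(A) symmetric: every R-edge is matched by its reverse.
(B) not reflexive: not s R s.
(C) serial: every world has an R-successor.
(D) not euclidean: t R s and t R u but not s R u.
(E) not transitive: s R t and t R s but not s R s.

A, C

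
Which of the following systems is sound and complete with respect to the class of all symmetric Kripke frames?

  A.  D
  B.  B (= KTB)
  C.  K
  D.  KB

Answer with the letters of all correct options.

(A) D is determined by the class of serial frames.
(B) B (= KTB) is determined by the class of reflexive and symmetric frames.
(C) K is determined by the class of arbitrary frames.
(D) KB is determined by exactly this class.

D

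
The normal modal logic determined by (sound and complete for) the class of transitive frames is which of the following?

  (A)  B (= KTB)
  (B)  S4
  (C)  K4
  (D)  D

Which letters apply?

C

(A) B (= KTB) is determined by the class of reflexive and symmetric frames.
(B) S4 is determined by the class of reflexive and transitive frames.
(C) K4 is determined by exactly this class.
(D) D is determined by the class of serial frames.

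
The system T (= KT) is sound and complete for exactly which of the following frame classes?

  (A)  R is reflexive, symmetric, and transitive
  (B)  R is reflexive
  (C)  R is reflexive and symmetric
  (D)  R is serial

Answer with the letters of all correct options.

B

(A) this class determines S5, not T (= KT).
(B) T (= KT) is sound and complete for exactly this class.
(C) this class determines B (= KTB), not T (= KT).
(D) this class determines D, not T (= KT).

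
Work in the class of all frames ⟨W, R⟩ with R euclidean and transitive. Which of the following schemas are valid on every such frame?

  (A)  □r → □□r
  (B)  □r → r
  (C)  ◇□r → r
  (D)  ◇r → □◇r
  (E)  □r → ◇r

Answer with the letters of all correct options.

A, D

(A) □r → □□r is axiom 4, which corresponds to transitivity. Every such R is transitive — valid.
(B) □r → r (axiom T) characterises the reflexive frames. Such an R need not be reflexive — not valid.
(C) the dual of axiom B: valid iff R is symmetric. Such an R need not be symmetric — not valid.
(D) ◇r → □◇r is axiom 5, which corresponds to the euclidean property. Every such R is euclidean — valid.
(E) □r → ◇r (axiom D) characterises the serial frames. Such an R need not be serial — not valid.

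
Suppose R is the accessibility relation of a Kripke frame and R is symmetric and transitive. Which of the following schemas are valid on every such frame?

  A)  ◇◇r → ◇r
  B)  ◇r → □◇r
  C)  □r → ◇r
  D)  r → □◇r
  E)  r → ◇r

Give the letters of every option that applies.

A, B, D

A symmetric transitive relation is euclidean (uRv and uRw give vRu by symmetry, then vRw by transitivity).
(A) the dual of axiom 4: valid iff R is transitive. Every such R is transitive — valid.
(B) axiom 5: valid iff R is euclidean. Every such R is euclidean — valid.
(C) □r → ◇r is axiom D, which corresponds to seriality. Such an R need not be serial — not valid.
(D) r → □◇r is axiom B, which corresponds to symmetry. Every such R is symmetric — valid.
(E) r → ◇r (the dual of axiom T) characterises the reflexive frames. Such an R need not be reflexive — not valid.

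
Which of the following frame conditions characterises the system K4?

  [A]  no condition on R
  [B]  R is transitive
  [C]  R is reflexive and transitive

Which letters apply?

(A) this class determines K, not K4.
(B) K4 is sound and complete for exactly this class.
(C) this class determines S4, not K4.

B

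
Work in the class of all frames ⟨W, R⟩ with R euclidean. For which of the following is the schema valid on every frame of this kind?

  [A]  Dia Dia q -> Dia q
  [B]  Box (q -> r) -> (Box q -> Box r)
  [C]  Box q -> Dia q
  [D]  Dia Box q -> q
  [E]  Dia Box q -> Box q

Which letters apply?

(A) the dual of axiom 4: valid iff R is transitive. Such an R need not be transitive — not valid.
(B) Box (q -> r) -> (Box q -> Box r) is axiom K, valid on every Kripke frame — valid.
(C) Box q -> Dia q is axiom D, which corresponds to seriality. Such an R need not be serial — not valid.
(D) Dia Box q -> q is the dual of axiom B, which corresponds to symmetry. Such an R need not be symmetric — not valid.
(E) Dia Box q -> Box q is the dual of axiom 5; it is valid on a frame exactly when R is euclidean. Every such R is euclidean, so valid.

B, E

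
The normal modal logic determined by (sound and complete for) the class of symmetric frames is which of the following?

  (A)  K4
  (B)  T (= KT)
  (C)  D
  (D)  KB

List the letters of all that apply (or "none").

(A) K4 is determined by the class of transitive frames.
(B) T (= KT) is determined by the class of reflexive frames.
(C) D is determined by the class of serial frames.
(D) KB is determined by exactly this class.

D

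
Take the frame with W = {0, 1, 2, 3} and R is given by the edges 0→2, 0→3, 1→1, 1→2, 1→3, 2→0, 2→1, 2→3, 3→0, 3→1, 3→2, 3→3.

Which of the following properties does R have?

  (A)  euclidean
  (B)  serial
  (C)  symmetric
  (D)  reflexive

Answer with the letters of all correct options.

B, C

(A) not euclidean: 2 R 0 and 2 R 1 but not 0 R 1.
(B) serial: every world has an R-successor.
(C) symmetric: every R-edge is matched by its reverse.
(D) not reflexive: not 0 R 0.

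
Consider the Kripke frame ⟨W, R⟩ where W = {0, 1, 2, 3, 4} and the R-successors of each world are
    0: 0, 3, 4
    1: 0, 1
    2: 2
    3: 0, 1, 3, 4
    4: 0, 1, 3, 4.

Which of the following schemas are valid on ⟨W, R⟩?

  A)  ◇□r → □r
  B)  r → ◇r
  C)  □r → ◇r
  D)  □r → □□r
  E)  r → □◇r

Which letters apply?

B, C

R is reflexive: each world relates to itself.
R is not symmetric: 1 R 0 but not 0 R 1.
R is not transitive: 0 R 3 and 3 R 1 but not 0 R 1.
R is not euclidean: 1 R 0 and 1 R 1 but not 0 R 1.
R is serial: every world has an R-successor.
(A) ◇□r → □r (the dual of axiom 5) characterises the euclidean frames. R is not euclidean — not valid.
(B) the dual of axiom T: valid iff R is reflexive. R is reflexive — valid.
(C) axiom D: valid iff R is serial. R is serial — valid.
(D) □r → □□r (axiom 4) characterises the transitive frames. R is not transitive — not valid.
(E) r → □◇r is axiom B, which corresponds to symmetry. R is not symmetric — not valid.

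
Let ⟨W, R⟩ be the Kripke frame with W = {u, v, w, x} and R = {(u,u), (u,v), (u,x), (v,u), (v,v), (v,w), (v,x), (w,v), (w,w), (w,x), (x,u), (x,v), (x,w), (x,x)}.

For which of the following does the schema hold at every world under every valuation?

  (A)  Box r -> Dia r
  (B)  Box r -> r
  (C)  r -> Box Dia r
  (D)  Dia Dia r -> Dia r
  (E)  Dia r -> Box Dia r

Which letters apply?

R is reflexive: each world relates to itself.
R is symmetric: every R-edge is matched by its reverse.
R is not transitive: u R v and v R w but not u R w.
R is not euclidean: v R u and v R w but not u R w.
R is serial: every world has an R-successor.
(A) axiom D: valid iff R is serial. R is serial — valid.
(B) Box r -> r (axiom T) characterises the reflexive frames. R is reflexive — valid.
(C) r -> Box Dia r is axiom B; it is valid on a frame exactly when R is symmetric. R is symmetric, so valid.
(D) Dia Dia r -> Dia r is the dual of axiom 4; it is valid on a frame exactly when R is transitive. R is not transitive, so not valid.
(E) Dia r -> Box Dia r is axiom 5; it is valid on a frame exactly when R is euclidean. R is not euclidean, so not valid.

A, B, C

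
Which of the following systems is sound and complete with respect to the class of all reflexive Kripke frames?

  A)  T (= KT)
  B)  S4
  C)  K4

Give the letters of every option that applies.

(A) T (= KT) is determined by exactly this class.
(B) S4 is determined by the class of reflexive and transitive frames.
(C) K4 is determined by the class of transitive frames.

A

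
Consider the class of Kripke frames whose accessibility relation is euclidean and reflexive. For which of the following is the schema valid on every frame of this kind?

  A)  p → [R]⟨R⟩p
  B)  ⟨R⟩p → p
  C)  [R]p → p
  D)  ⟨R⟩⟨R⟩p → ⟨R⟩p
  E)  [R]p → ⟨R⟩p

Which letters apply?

A reflexive euclidean relation is also symmetric (from wRw and wRv the euclidean condition gives vRw) and hence transitive; it is an equivalence relation.
(A) p → [R]⟨R⟩p is axiom B; it is valid on a frame exactly when R is symmetric. Every such R is symmetric, so valid.
(B) ⟨R⟩p → p is valid only on frames where every R-edge is a self-loop. Such an R need not be a subset of the identity — not valid.
(C) [R]p → p is axiom T, which corresponds to reflexivity. Every such R is reflexive — valid.
(D) ⟨R⟩⟨R⟩p → ⟨R⟩p is the dual of axiom 4, which corresponds to transitivity. Every such R is transitive — valid.
(E) [R]p → ⟨R⟩p (axiom D) characterises the serial frames. Every such R is serial — valid.

A, C, D, E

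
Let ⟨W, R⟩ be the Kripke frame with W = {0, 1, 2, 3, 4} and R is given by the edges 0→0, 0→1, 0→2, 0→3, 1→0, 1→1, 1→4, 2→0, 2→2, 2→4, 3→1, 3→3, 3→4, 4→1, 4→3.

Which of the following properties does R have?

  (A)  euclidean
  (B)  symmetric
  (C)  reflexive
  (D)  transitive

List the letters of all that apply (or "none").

(A) not euclidean: 0 R 1 and 0 R 2 but not 1 R 2.
(B) not symmetric: 0 R 3 but not 3 R 0.
(C) not reflexive: not 4 R 4.
(D) not transitive: 0 R 1 and 1 R 4 but not 0 R 4.

none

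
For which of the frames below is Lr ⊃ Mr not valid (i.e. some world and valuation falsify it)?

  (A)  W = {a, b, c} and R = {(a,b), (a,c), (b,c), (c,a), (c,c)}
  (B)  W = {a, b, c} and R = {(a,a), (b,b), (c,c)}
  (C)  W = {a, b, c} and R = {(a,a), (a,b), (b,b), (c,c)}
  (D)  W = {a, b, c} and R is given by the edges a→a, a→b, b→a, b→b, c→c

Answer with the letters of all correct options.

none

The schema Lr ⊃ Mr is axiom D; it is valid on a frame iff R is serial.
(A) R is serial (every world has an R-successor), so the schema is valid here.
(B) R is serial (every world has an R-successor), so the schema is valid here.
(C) R is serial (every world has an R-successor), so the schema is valid here.
(D) R is serial (every world has an R-successor), so the schema is valid here.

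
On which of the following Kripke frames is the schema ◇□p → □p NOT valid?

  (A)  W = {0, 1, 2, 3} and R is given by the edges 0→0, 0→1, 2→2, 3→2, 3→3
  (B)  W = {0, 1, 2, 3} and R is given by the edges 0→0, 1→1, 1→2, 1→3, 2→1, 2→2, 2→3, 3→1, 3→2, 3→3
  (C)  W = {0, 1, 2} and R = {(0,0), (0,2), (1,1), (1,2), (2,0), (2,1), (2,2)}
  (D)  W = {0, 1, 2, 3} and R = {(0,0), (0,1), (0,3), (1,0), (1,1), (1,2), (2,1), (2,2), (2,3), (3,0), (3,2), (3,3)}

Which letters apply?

The schema ◇□p → □p is the dual of axiom 5; it is valid on a frame iff R is euclidean.
(A) R is not euclidean (0 R 1 and 0 R 0 but not 1 R 0), so the schema fails here.
(B) R is euclidean (any two R-successors of the same world are R-related), so the schema is valid here.
(C) R is not euclidean (2 R 0 and 2 R 1 but not 0 R 1), so the schema fails here.
(D) R is not euclidean (0 R 1 and 0 R 3 but not 1 R 3), so the schema fails here.

A, C, D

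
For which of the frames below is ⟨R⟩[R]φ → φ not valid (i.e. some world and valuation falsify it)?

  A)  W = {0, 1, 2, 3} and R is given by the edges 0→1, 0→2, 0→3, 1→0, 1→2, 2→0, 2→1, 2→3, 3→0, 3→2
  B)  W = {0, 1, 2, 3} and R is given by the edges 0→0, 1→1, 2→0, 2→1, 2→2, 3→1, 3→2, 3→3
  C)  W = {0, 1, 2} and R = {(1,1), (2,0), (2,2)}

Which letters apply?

B, C

The schema ⟨R⟩[R]φ → φ is the dual of axiom B; it is valid on a frame iff R is symmetric.
(A) R is symmetric (every R-edge is matched by its reverse), so the schema is valid here.
(B) R is not symmetric (2 R 0 but not 0 R 2), so the schema fails here.
(C) R is not symmetric (2 R 0 but not 0 R 2), so the schema fails here.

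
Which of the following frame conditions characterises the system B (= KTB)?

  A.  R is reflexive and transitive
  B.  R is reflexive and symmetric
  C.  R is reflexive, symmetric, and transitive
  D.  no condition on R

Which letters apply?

(A) this class determines S4, not B (= KTB).
(B) B (= KTB) is sound and complete for exactly this class.
(C) this class determines S5, not B (= KTB).
(D) this class determines K, not B (= KTB).

B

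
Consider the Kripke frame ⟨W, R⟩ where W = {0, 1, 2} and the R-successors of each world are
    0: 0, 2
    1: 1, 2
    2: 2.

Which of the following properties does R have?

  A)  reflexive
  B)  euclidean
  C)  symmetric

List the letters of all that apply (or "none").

(A) reflexive: each world relates to itself.
(B) not euclidean: 0 R 2 and 0 R 0 but not 2 R 0.
(C) not symmetric: 0 R 2 but not 2 R 0.

A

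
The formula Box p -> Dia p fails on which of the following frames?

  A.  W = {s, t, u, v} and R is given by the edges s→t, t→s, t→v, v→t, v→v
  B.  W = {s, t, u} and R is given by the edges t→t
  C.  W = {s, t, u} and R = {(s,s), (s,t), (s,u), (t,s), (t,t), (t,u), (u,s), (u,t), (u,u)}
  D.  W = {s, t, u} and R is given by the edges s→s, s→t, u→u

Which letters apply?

A, B, D

The schema Box p -> Dia p is axiom D; it is valid on a frame iff R is serial.
(A) R is not serial (u has no R-successor), so the schema fails here.
(B) R is not serial (s has no R-successor), so the schema fails here.
(C) R is serial (every world has an R-successor), so the schema is valid here.
(D) R is not serial (t has no R-successor), so the schema fails here.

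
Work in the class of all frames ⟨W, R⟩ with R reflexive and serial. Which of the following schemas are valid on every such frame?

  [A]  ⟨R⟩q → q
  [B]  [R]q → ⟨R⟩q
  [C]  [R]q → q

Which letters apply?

B, C

(A) ⟨R⟩q → q (the converse of T) corresponds to R being a subset of the identity. Such an R need not be a subset of the identity, so not valid.
(B) [R]q → ⟨R⟩q (axiom D) characterises the serial frames. Every such R is serial — valid.
(C) [R]q → q (axiom T) characterises the reflexive frames. Every such R is reflexive — valid.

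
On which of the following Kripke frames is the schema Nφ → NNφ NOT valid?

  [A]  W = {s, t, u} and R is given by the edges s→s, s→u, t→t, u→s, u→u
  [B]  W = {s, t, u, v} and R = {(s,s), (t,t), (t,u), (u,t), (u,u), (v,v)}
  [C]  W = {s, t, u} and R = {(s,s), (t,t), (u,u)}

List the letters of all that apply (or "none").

The schema Nφ → NNφ is axiom 4; it is valid on a frame iff R is transitive.
(A) R is transitive (R is closed under composition), so the schema is valid here.
(B) R is transitive (R is closed under composition), so the schema is valid here.
(C) R is transitive (R is closed under composition), so the schema is valid here.

none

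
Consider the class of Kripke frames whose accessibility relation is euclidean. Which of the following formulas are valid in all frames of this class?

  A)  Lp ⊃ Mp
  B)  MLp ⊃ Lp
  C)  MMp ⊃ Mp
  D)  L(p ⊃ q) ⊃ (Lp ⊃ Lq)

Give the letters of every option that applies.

B, D

(A) Lp ⊃ Mp is axiom D, which corresponds to seriality. Such an R need not be serial — not valid.
(B) the dual of axiom 5: valid iff R is euclidean. Every such R is euclidean — valid.
(C) MMp ⊃ Mp is the dual of axiom 4, which corresponds to transitivity. Such an R need not be transitive — not valid.
(D) L(p ⊃ q) ⊃ (Lp ⊃ Lq) is the K axiom; it holds on all frames — valid.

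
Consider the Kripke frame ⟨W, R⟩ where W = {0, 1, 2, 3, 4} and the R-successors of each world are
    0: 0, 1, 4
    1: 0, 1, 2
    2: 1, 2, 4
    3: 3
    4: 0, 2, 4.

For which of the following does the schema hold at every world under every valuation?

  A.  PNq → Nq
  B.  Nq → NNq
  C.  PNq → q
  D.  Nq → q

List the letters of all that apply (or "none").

R is reflexive: each world relates to itself.
R is symmetric: every R-edge is matched by its reverse.
R is not transitive: 0 R 1 and 1 R 2 but not 0 R 2.
R is not euclidean: 0 R 1 and 0 R 4 but not 1 R 4.
(A) PNq → Nq (the dual of axiom 5) characterises the euclidean frames. R is not euclidean — not valid.
(B) Nq → NNq (axiom 4) characterises the transitive frames. R is not transitive — not valid.
(C) PNq → q (the dual of axiom B) characterises the symmetric frames. R is symmetric — valid.
(D) axiom T: valid iff R is reflexive. R is reflexive — valid.

C, D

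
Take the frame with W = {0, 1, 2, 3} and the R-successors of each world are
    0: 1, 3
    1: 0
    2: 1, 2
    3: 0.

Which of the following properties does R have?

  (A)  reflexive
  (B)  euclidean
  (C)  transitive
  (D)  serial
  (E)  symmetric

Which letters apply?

(A) not reflexive: not 0 R 0.
(B) not euclidean: 0 R 1 and 0 R 3 but not 1 R 3.
(C) not transitive: 0 R 1 and 1 R 0 but not 0 R 0.
(D) serial: every world has an R-successor.
(E) not symmetric: 2 R 1 but not 1 R 2.

D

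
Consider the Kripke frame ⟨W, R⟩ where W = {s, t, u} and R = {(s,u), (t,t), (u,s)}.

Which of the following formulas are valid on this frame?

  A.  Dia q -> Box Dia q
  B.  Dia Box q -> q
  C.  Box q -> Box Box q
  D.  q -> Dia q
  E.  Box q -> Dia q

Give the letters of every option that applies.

B, E

R is not reflexive: not s R s.
R is symmetric: every R-edge is matched by its reverse.
R is not transitive: s R u and u R s but not s R s.
R is not euclidean: s R u and s R u but not u R u.
R is serial: every world has an R-successor.
(A) Dia q -> Box Dia q (axiom 5) characterises the euclidean frames. R is not euclidean — not valid.
(B) Dia Box q -> q is the dual of axiom B, which corresponds to symmetry. R is symmetric — valid.
(C) Box q -> Box Box q is axiom 4; it is valid on a frame exactly when R is transitive. R is not transitive, so not valid.
(D) the dual of axiom T: valid iff R is reflexive. R is not reflexive — not valid.
(E) Box q -> Dia q (axiom D) characterises the serial frames. R is serial — valid.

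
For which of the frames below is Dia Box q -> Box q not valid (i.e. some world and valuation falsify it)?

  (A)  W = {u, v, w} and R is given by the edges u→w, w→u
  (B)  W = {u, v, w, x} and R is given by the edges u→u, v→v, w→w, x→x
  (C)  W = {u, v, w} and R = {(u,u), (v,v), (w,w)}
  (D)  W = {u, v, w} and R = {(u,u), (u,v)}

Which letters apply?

The schema Dia Box q -> Box q is the dual of axiom 5; it is valid on a frame iff R is euclidean.
(A) R is not euclidean (u R w and u R w but not w R w), so the schema fails here.
(B) R is euclidean (any two R-successors of the same world are R-related), so the schema is valid here.
(C) R is euclidean (any two R-successors of the same world are R-related), so the schema is valid here.
(D) R is not euclidean (u R v and u R u but not v R u), so the schema fails here.

A, D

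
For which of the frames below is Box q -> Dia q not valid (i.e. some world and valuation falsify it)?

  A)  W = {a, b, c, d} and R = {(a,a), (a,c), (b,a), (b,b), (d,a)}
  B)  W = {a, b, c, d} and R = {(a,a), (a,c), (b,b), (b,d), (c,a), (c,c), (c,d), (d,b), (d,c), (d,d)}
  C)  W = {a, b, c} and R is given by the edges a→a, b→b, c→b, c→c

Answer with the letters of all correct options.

A

The schema Box q -> Dia q is axiom D; it is valid on a frame iff R is serial.
(A) R is not serial (c has no R-successor), so the schema fails here.
(B) R is serial (every world has an R-successor), so the schema is valid here.
(C) R is serial (every world has an R-successor), so the schema is valid here.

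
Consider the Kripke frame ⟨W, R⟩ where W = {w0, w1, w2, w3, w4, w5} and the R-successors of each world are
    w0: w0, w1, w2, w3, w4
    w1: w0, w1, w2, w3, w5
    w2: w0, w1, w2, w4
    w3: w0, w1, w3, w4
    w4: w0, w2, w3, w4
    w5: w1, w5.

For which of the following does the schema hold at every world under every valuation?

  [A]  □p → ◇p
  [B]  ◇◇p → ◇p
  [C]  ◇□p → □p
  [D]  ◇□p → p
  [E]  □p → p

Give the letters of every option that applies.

R is reflexive: each world relates to itself.
R is symmetric: every R-edge is matched by its reverse.
R is not transitive: w0 R w1 and w1 R w5 but not w0 R w5.
R is not euclidean: w0 R w1 and w0 R w4 but not w1 R w4.
R is serial: every world has an R-successor.
(A) □p → ◇p is axiom D, which corresponds to seriality. R is serial — valid.
(B) ◇◇p → ◇p (the dual of axiom 4) characterises the transitive frames. R is not transitive — not valid.
(C) ◇□p → □p is the dual of axiom 5, which corresponds to the euclidean property. R is not euclidean — not valid.
(D) the dual of axiom B: valid iff R is symmetric. R is symmetric — valid.
(E) □p → p is axiom T, which corresponds to reflexivity. R is reflexive — valid.

A, D, E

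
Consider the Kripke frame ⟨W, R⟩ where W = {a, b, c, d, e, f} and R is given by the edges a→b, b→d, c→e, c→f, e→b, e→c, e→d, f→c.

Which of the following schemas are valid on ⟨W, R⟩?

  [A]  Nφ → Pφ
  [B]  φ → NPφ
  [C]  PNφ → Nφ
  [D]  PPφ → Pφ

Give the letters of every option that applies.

none

R is not symmetric: a R b but not b R a.
R is not transitive: a R b and b R d but not a R d.
R is not euclidean: c R e and c R f but not e R f.
R is not serial: d has no R-successor.
(A) Nφ → Pφ (axiom D) characterises the serial frames. R is not serial — not valid.
(B) axiom B: valid iff R is symmetric. R is not symmetric — not valid.
(C) PNφ → Nφ is the dual of axiom 5, which corresponds to the euclidean property. R is not euclidean — not valid.
(D) PPφ → Pφ is the dual of axiom 4; it is valid on a frame exactly when R is transitive. R is not transitive, so not valid.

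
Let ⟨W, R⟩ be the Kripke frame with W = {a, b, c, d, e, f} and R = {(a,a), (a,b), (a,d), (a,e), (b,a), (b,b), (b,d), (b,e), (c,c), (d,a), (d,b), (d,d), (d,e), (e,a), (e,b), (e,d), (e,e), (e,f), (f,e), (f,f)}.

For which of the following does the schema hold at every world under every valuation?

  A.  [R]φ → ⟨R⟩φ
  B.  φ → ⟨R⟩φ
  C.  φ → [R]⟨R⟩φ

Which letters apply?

R is reflexive: each world relates to itself.
R is symmetric: every R-edge is matched by its reverse.
R is serial: every world has an R-successor.
(A) [R]φ → ⟨R⟩φ (axiom D) characterises the serial frames. R is serial — valid.
(B) φ → ⟨R⟩φ is the dual of axiom T; it is valid on a frame exactly when R is reflexive. R is reflexive, so valid.
(C) φ → [R]⟨R⟩φ is axiom B; it is valid on a frame exactly when R is symmetric. R is symmetric, so valid.

A, B, C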